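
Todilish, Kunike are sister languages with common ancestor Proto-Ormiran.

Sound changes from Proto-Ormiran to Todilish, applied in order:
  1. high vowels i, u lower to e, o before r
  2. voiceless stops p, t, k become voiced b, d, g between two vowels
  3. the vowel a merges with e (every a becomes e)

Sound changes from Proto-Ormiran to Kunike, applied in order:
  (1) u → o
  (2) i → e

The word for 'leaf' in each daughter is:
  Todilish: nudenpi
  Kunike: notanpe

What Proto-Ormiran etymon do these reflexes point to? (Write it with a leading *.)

Position 4: Todilish has e, Kunike has a. Kunike preserves a here (none of its changes turn any other segment into a), so the proto-segment is *a.
Position 2: Todilish has u, Kunike has o. Todilish preserves u here (none of its changes turn any other segment into u), so the proto-segment is *u.
This points to *nutanpi. Verify forward in each daughter:
Todilish: start from *nutanpi.
  rule 1: no change — nutanpi
  rule 2 (intervocalic voicing): nutanpi → nudanpi
  rule 3 (vowel merger): nudanpi → nudenpi
  ⇒ Todilish nudenpi
Kunike: start from *nutanpi.
  rule 1 (vowel merger): nutanpi → notanpi
  rule 2 (vowel merger): notanpi → notanpe
  ⇒ Kunike notanpe
Only *nutanpi yields all of Todilish nudenpi, Kunike notanpe.

*nutanpi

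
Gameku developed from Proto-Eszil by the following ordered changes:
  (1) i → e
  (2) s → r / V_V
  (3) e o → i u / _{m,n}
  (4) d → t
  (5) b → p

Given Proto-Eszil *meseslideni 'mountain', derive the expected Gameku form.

Gameku: *meseslideni
  meseslideni → mesesledene   [vowel merger]
  mesesledene → meresledene   [rhotacism]
  meresledene → meresledine   [pre-nasal raising]
  meresledine → meresletine   [unconditioned shift]
  meresletine (rule 5 does not apply)
  giving Gameku meresletine.

meresletine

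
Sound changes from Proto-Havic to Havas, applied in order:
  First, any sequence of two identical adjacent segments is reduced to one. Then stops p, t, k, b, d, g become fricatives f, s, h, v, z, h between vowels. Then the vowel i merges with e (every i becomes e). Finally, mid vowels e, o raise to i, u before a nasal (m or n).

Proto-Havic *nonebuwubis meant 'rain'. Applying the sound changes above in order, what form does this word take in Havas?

Havas: *nonebuwubis
  nonebuwubis (rule 1 does not apply)
  nonebuwubis → nonevuwuvis   [intervocalic lenition]
  nonevuwuvis → nonevuwuves   [vowel merger]
  nonevuwuves → nunevuwuves   [pre-nasal raising]
  giving Havas nunevuwuves.

nunevuwuves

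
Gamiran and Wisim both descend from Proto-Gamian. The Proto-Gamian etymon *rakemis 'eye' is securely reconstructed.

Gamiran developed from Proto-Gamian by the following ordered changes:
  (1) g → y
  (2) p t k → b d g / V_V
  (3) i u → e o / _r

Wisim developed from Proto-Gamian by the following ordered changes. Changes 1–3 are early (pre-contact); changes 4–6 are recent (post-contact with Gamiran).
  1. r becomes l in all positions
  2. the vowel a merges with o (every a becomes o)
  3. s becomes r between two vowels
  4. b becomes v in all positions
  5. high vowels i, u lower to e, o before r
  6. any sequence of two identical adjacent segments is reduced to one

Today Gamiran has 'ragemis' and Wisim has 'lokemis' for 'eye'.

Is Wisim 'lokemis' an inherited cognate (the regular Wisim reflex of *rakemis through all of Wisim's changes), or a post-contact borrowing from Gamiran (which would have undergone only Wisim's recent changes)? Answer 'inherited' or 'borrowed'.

If inherited, *rakemis would pass through all of Wisim's changes:
Wisim: start from *rakemis.
  rule 1 (unconditioned shift): rakemis → lakemis
  rule 2 (vowel merger): lakemis → lokemis
  rule 3: no change — lokemis
  rule 4: no change — lokemis
  rule 5: no change — lokemis
  rule 6: no change — lokemis
  ⇒ Wisim lokemis
If borrowed from Gamiran 'ragemis' after the early changes, it would undergo only the recent ones:
  rule 4 (unconditioned shift): no change (ragemis)
  rule 5 (pre-rhotic lowering): no change (ragemis)
  rule 6 (degemination): no change (ragemis)
  ⇒ as a loan: ragemis
Wisim 'lokemis' matches the inherited outcome exactly, so it is an inherited cognate, not a loan.

inherited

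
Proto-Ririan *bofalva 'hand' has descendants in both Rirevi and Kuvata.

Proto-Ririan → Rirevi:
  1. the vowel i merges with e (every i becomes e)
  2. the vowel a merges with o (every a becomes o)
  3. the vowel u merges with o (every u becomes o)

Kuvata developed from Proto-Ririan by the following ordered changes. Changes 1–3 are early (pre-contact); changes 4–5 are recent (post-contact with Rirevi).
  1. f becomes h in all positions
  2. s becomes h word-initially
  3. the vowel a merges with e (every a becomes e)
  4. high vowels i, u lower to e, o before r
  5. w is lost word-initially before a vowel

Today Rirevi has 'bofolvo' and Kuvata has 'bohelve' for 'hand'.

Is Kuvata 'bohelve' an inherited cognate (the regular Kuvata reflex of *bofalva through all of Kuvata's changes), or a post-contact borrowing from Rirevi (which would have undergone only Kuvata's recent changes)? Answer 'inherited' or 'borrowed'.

inherited

If inherited, *bofalva would pass through all of Kuvata's changes:
Kuvata: *bofalva > bohalva > bohelve  (by unconditioned shift, vowel merger)
If borrowed from Rirevi 'bofolvo' after the early changes, it would undergo only the recent ones:
  rule 4 (pre-rhotic lowering): no change (bofolvo)
  rule 5 (glide loss): no change (bofolvo)
  ⇒ as a loan: bofolvo
Kuvata 'bohelve' matches the inherited outcome exactly, so it is an inherited cognate, not a loan.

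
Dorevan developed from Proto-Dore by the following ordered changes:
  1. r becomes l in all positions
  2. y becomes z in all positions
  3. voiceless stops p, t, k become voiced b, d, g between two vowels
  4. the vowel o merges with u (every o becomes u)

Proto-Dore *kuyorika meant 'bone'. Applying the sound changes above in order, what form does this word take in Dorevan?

Dorevan: *kuyorika > kuyolika > kuzolika > kuzoliga > kuzuliga  (by unconditioned shift, unconditioned shift, intervocalic voicing, vowel merger)

kuzuliga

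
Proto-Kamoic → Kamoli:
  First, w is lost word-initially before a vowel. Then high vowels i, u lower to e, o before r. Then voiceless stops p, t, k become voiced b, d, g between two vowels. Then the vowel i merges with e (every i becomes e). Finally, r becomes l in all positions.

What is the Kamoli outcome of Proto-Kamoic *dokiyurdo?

Kamoli: start from *dokiyurdo.
  rule 1: no change — dokiyurdo
  rule 2 (pre-rhotic lowering): dokiyurdo → dokiyordo
  rule 3 (intervocalic voicing): dokiyordo → dogiyordo
  rule 4 (vowel merger): dogiyordo → dogeyordo
  rule 5 (unconditioned shift): dogeyordo → dogeyoldo
  ⇒ Kamoli dogeyoldo

dogeyoldo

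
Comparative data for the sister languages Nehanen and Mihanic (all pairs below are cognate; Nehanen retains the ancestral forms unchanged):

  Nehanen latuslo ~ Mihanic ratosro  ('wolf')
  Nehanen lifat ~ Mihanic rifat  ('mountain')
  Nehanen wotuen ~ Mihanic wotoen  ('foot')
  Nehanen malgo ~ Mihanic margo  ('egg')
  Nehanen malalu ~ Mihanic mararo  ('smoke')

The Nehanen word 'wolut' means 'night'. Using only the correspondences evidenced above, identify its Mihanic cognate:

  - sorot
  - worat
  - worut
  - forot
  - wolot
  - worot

worot

malalu ~ mararo — Nehanen l corresponds to Mihanic r between vowels (before a back vowel).
latuslo ~ ratosro — Nehanen u corresponds to Mihanic o after a consonant, before a consonant other than r, m, n, p, b, f, v.
Applying these to Nehanen 'wolut':
  wolut → worut   (l→r between vowels (before a back vowel))
  worut → worot   (u→o after a consonant, before a consonant other than r, m, n, p, b, f, v)
So the Mihanic cognate is 'worot'.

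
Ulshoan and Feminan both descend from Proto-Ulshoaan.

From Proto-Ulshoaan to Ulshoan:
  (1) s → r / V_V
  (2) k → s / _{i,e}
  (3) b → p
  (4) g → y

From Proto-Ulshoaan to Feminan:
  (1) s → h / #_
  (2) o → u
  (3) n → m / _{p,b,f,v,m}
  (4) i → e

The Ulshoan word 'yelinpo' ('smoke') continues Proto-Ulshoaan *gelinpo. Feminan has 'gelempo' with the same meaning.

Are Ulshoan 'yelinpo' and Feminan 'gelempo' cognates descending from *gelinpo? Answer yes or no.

no

Derive the expected Feminan reflex of *gelinpo:
Feminan: *gelinpo > gelinpu > gelimpu > gelempu  (by vowel merger, nasal place assimilation, vowel merger)
The regular Feminan reflex would be 'gelempu', but the attested form is 'gelempo'. The correspondence is irregular, so they are not cognates (the Feminan form has a different source).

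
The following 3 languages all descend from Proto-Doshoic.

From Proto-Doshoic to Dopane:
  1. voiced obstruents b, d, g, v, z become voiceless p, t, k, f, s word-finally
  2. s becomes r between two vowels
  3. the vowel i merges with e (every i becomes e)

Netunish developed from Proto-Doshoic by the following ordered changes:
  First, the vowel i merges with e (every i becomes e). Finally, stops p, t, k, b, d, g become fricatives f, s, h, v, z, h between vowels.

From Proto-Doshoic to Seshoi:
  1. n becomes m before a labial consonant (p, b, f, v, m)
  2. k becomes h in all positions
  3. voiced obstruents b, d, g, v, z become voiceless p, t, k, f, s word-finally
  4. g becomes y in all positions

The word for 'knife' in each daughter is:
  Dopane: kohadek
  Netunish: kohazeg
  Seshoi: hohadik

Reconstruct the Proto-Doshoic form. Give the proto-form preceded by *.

Position 7: Dopane has k, Netunish has g, Seshoi has k. Netunish preserves g here (none of its changes turn any other segment into g), so the proto-segment is *g.
Position 1: Dopane has k, Netunish has k, Seshoi has h. Netunish preserves k here (none of its changes turn any other segment into k), so the proto-segment is *k.
This points to *kohadig. Verify forward in each daughter:
Dopane: start from *kohadig.
  rule 1 (final devoicing): kohadig → kohadik
  rule 2: no change — kohadik
  rule 3 (vowel merger): kohadik → kohadek
  ⇒ Dopane kohadek
Netunish: *kohadig > kohadeg > kohazeg  (by vowel merger, intervocalic lenition)
Seshoi: start from *kohadig.
  rule 1: no change — kohadig
  rule 2 (unconditioned shift): kohadig → hohadig
  rule 3 (final devoicing): hohadig → hohadik
  rule 4: no change — hohadik
  ⇒ Seshoi hohadik
No other proto-form is consistent with every reflex, so the reconstruction is *kohadig.

*kohadig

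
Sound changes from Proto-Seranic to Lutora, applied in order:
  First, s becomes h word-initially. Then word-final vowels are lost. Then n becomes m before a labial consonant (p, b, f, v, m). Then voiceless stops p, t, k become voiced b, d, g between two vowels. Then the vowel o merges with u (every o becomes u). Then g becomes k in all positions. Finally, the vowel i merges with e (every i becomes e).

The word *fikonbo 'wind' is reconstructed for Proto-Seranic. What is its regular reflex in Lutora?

Lutora: *fikonbo
  fikonbo (rule 1 does not apply)
  fikonbo → fikonb   [apocope]
  fikonb → fikomb   [nasal place assimilation]
  fikomb → figomb   [intervocalic voicing]
  figomb → figumb   [vowel merger]
  figumb → fikumb   [unconditioned shift]
  fikumb → fekumb   [vowel merger]
  giving Lutora fekumb.

fekumb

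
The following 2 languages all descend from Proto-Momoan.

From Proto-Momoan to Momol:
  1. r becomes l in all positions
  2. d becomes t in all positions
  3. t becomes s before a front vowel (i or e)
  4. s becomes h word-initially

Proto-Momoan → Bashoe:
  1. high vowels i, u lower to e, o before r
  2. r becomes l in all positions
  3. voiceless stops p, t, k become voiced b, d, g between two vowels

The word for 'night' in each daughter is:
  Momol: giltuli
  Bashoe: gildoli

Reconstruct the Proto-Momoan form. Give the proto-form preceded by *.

Position 6: Momol has l, Bashoe has l. Taking the neighbouring segments as reconstructed: Momol l could go back to *l or *r; Bashoe l can only go back to *r — the one source consistent with every daughter is *r.
Position 5: Momol has u, Bashoe has o. Momol preserves u here (none of its changes turn any other segment into u), so the proto-segment is *u.
Position 4: Momol has t, Bashoe has d. Taking the neighbouring segments as reconstructed: Momol t could go back to *t or *d; Bashoe d can only go back to *d — the one source consistent with every daughter is *d.
This points to *gilduri. Verify forward in each daughter:
Momol: *gilduri > gilduli > giltuli  (by unconditioned shift, unconditioned shift)
Bashoe: *gilduri
  gilduri → gildori   [pre-rhotic lowering]
  gildori → gildoli   [unconditioned shift]
  gildoli (rule 3 does not apply)
  giving Bashoe gildoli.
Only *gilduri yields all of Momol giltuli, Bashoe gildoli.

*gilduri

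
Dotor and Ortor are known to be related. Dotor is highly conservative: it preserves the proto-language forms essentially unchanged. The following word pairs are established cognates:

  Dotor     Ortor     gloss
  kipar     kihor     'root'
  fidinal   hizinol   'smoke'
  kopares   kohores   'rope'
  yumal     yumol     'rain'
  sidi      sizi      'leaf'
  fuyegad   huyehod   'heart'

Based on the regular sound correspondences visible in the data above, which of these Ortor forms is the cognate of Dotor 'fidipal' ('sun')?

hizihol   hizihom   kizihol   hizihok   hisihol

hizihol

fidinal ~ hizinol — Dotor f corresponds to Ortor h word-initially before a front vowel.
fidinal ~ hizinol, sidi ~ sizi — Dotor d corresponds to Ortor z between vowels (before a front vowel).
kipar ~ kihor, kopares ~ kohores — Dotor p corresponds to Ortor h between vowels (before a back vowel).
fidinal ~ hizinol, yumal ~ yumol — Dotor a corresponds to Ortor o after a consonant, before a consonant other than r, m, n, p, b, f, v.
Applying these to Dotor 'fidipal':
  fidipal → hidipal   (f→h word-initially before a front vowel)
  hidipal → hizipal   (d→z between vowels (before a front vowel))
  hizipal → hizihal   (p→h between vowels (before a back vowel))
  hizihal → hizihol   (a→o after a consonant, before a consonant other than r, m, n, p, b, f, v)
So the Ortor cognate is 'hizihol'.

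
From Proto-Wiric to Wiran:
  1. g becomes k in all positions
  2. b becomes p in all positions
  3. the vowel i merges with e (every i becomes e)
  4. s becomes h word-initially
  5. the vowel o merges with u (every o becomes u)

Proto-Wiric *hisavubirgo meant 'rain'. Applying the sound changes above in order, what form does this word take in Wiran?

hesavuperku

Wiran: *hisavubirgo > hisavubirko > hisavupirko > hesavuperko > hesavuperku  (by unconditioned shift, unconditioned shift, vowel merger, vowel merger)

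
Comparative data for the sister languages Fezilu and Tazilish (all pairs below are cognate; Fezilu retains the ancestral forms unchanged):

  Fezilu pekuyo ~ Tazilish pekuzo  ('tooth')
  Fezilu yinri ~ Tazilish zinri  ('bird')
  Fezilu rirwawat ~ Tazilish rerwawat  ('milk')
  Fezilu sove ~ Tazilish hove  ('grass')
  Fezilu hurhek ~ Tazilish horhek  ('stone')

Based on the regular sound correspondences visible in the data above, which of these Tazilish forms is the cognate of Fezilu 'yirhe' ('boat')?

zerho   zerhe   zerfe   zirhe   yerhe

zerhe

yinri ~ zinri — Fezilu y corresponds to Tazilish z word-initially before a front vowel.
rirwawat ~ rerwawat — Fezilu i corresponds to Tazilish e after a consonant, before r.
Applying these to Fezilu 'yirhe':
  yirhe → zirhe   (y→z word-initially before a front vowel)
  zirhe → zerhe   (i→e after a consonant, before r)
So the Tazilish cognate is 'zerhe'.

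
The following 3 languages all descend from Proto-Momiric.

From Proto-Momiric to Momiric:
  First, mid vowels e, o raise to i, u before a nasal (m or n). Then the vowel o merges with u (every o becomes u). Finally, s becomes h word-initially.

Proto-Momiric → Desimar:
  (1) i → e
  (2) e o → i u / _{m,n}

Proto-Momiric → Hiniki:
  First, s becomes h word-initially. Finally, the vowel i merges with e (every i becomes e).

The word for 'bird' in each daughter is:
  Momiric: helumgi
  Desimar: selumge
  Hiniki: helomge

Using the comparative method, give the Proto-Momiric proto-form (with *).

Position 4: Momiric has u, Desimar has u, Hiniki has o. Hiniki preserves o here (none of its changes turn any other segment into o), so the proto-segment is *o.
Position 1: Momiric has h, Desimar has s, Hiniki has h. Desimar preserves s here (none of its changes turn any other segment into s), so the proto-segment is *s.
Position 7: Momiric has i, Desimar has e, Hiniki has e. Taking the neighbouring segments as reconstructed: Momiric i can only go back to *i; Desimar e could go back to *e or *i; Hiniki e could go back to *e or *i — the one source consistent with every daughter is *i.
This points to *selomgi. Verify forward in each daughter:
Momiric: *selomgi > selumgi > helumgi  (by pre-nasal raising, debuccalisation)
Desimar: *selomgi
  selomgi → selomge   [vowel merger]
  selomge → selumge   [pre-nasal raising]
  giving Desimar selumge.
Hiniki: *selomgi
  selomgi → helomgi   [debuccalisation]
  helomgi → helomge   [vowel merger]
  giving Hiniki helomge.
Only *selomgi yields all of Momiric helumgi, Desimar selumge, Hiniki helomge.

*selomgi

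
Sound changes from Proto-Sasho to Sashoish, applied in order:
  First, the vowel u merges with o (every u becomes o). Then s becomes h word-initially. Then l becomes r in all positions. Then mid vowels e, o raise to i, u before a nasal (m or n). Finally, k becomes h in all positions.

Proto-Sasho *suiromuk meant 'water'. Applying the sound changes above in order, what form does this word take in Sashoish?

hoirumoh

Sashoish: *suiromuk > soiromok > hoiromok > hoirumok > hoirumoh  (by vowel merger, debuccalisation, pre-nasal raising, unconditioned shift)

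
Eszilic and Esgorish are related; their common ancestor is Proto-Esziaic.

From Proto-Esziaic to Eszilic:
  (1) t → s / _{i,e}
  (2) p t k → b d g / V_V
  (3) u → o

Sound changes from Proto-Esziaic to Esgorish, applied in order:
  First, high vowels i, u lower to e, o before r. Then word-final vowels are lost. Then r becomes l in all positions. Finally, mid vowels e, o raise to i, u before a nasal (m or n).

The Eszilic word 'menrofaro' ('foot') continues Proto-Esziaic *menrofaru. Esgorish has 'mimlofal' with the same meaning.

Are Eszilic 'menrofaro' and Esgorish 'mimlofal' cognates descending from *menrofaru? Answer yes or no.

Derive the expected Esgorish reflex of *menrofaru:
Esgorish: *menrofaru
  menrofaru (rule 1 does not apply)
  menrofaru → menrofar   [apocope]
  menrofar → menlofal   [unconditioned shift]
  menlofal → minlofal   [pre-nasal raising]
  giving Esgorish minlofal.
The regular Esgorish reflex would be 'minlofal', but the attested form is 'mimlofal'. The correspondence is irregular, so they are not cognates (the Esgorish form has a different source).

no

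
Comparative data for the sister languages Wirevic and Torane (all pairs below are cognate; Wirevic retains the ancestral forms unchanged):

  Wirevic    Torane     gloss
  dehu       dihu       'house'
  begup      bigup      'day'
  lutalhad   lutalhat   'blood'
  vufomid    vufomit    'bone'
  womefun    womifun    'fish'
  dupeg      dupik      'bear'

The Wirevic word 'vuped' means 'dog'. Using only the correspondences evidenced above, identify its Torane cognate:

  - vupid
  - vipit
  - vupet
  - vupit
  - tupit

vupit

dehu ~ dihu, begup ~ bigup — Wirevic e corresponds to Torane i after a consonant, before a consonant other than r, m, n, p, b, f, v.
lutalhad ~ lutalhat, vufomid ~ vufomit — Wirevic d corresponds to Torane t word-finally.
Applying these to Wirevic 'vuped':
  vuped → vupid   (e→i after a consonant, before a consonant other than r, m, n, p, b, f, v)
  vupid → vupit   (d→t word-finally)
So the Torane cognate is 'vupit'.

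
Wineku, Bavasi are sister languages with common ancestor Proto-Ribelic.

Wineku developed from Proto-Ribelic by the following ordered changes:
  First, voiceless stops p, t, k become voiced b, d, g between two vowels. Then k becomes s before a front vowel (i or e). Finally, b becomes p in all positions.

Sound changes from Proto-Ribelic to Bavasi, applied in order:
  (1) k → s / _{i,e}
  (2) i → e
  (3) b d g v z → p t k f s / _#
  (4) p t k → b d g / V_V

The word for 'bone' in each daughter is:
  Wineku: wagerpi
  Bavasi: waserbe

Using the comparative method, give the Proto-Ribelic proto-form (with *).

*wakerbi

Position 6: Wineku has p, Bavasi has b. Taking the neighbouring segments as reconstructed: Wineku p could go back to *p or *b; Bavasi b can only go back to *b — the one source consistent with every daughter is *b.
Position 3: Wineku has g, Bavasi has s. Taking the neighbouring segments as reconstructed: Wineku g could go back to *k or *g; Bavasi s could go back to *k or *s — the one source consistent with every daughter is *k.
Position 7: Wineku has i, Bavasi has e. Wineku preserves i here (none of its changes turn any other segment into i), so the proto-segment is *i.
This points to *wakerbi. Verify forward in each daughter:
Wineku: *wakerbi > wagerbi > wagerpi  (by intervocalic voicing, unconditioned shift)
Bavasi: *wakerbi
  wakerbi → waserbi   [palatalisation]
  waserbi → waserbe   [vowel merger]
  waserbe (rule 3 does not apply)
  waserbe (rule 4 does not apply)
  giving Bavasi waserbe.
Only *wakerbi yields all of Wineku wagerpi, Bavasi waserbe.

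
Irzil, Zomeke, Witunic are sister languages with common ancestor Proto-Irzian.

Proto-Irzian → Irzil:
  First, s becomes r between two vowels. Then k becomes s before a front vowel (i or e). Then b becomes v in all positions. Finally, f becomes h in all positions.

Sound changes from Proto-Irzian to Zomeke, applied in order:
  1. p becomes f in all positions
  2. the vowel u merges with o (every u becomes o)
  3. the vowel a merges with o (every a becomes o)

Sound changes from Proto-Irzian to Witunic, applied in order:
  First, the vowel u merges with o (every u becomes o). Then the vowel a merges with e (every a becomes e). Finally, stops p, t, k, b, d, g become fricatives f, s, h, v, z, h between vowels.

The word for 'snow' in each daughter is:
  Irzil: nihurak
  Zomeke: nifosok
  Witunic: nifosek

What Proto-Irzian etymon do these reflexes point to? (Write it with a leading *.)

Position 6: Irzil has a, Zomeke has o, Witunic has e. Irzil preserves a here (none of its changes turn any other segment into a), so the proto-segment is *a.
Position 5: Irzil has r, Zomeke has s, Witunic has s. Zomeke preserves s here (none of its changes turn any other segment into s), so the proto-segment is *s.
This points to *nifusak. Verify forward in each daughter:
Irzil: start from *nifusak.
  rule 1 (rhotacism): nifusak → nifurak
  rule 2: no change — nifurak
  rule 3: no change — nifurak
  rule 4 (unconditioned shift): nifurak → nihurak
  ⇒ Irzil nihurak
Zomeke: *nifusak > nifosak > nifosok  (by vowel merger, vowel merger)
Witunic: *nifusak
  nifusak → nifosak   [vowel merger]
  nifosak → nifosek   [vowel merger]
  nifosek (rule 3 does not apply)
  giving Witunic nifosek.
*nifusak is the unique common source.

*nifusak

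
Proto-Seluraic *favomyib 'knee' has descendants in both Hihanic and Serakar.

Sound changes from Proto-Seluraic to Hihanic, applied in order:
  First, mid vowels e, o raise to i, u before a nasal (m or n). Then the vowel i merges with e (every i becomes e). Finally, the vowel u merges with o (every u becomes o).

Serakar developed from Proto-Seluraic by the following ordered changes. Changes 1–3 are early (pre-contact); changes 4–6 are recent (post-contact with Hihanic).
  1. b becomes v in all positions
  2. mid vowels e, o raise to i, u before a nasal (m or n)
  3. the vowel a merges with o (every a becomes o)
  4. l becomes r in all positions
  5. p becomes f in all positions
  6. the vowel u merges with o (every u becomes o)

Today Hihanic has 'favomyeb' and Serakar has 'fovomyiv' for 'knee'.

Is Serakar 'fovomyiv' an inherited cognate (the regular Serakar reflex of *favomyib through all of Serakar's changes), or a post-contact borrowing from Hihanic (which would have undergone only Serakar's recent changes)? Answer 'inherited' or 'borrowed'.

If inherited, *favomyib would pass through all of Serakar's changes:
Serakar: *favomyib > favomyiv > favumyiv > fovumyiv > fovomyiv  (by unconditioned shift, pre-nasal raising, vowel merger, vowel merger)
If borrowed from Hihanic 'favomyeb' after the early changes, it would undergo only the recent ones:
  rule 4 (unconditioned shift): no change (favomyeb)
  rule 5 (unconditioned shift): no change (favomyeb)
  rule 6 (vowel merger): no change (favomyeb)
  ⇒ as a loan: favomyeb
Serakar 'fovomyiv' matches the inherited outcome exactly, so it is an inherited cognate, not a loan.

inherited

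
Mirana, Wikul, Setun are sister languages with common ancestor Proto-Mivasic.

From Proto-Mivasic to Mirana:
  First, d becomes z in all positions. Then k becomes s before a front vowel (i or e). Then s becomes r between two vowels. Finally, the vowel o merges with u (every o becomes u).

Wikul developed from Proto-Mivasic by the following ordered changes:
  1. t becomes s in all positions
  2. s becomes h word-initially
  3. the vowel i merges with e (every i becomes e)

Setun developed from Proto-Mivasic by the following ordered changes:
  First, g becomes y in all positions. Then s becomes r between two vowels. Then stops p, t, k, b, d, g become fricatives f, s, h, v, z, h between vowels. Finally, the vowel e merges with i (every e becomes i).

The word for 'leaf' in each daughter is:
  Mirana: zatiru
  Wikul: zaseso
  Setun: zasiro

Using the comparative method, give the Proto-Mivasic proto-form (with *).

*zatiso

Position 6: Mirana has u, Wikul has o, Setun has o. Wikul preserves o here (none of its changes turn any other segment into o), so the proto-segment is *o.
Position 3: Mirana has t, Wikul has s, Setun has s. Mirana preserves t here (none of its changes turn any other segment into t), so the proto-segment is *t.
Verify the candidate proto-form against each daughter:
Mirana: *zatiso > zatiro > zatiru  (by rhotacism, vowel merger)
Wikul: *zatiso > zasiso > zaseso  (by unconditioned shift, vowel merger)
Setun: *zatiso > zatiro > zasiro  (by rhotacism, intervocalic lenition)
*zatiso is the unique common source.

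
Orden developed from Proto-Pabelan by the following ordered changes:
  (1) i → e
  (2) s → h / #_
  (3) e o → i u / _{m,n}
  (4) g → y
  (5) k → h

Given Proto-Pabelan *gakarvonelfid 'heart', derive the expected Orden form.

Orden: start from *gakarvonelfid.
  rule 1 (vowel merger): gakarvonelfid → gakarvonelfed
  rule 2: no change — gakarvonelfed
  rule 3 (pre-nasal raising): gakarvonelfed → gakarvunelfed
  rule 4 (unconditioned shift): gakarvunelfed → yakarvunelfed
  rule 5 (unconditioned shift): yakarvunelfed → yaharvunelfed
  ⇒ Orden yaharvunelfed

yaharvunelfed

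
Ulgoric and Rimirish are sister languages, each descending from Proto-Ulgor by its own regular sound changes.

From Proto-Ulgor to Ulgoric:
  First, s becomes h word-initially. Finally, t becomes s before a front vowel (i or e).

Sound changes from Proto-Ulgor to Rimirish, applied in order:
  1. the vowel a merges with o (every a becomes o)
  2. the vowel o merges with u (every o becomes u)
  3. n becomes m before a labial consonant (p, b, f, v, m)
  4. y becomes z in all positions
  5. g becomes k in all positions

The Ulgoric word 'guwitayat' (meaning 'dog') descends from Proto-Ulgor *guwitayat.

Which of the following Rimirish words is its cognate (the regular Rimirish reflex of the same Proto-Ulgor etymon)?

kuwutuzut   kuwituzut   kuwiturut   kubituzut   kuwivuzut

Rimirish: *guwitayat > guwitoyot > guwituyut > guwituzut > kuwituzut  (by vowel merger, vowel merger, unconditioned shift, unconditioned shift)
The other candidates each miss or misapply at least one Rimirish change.

kuwituzut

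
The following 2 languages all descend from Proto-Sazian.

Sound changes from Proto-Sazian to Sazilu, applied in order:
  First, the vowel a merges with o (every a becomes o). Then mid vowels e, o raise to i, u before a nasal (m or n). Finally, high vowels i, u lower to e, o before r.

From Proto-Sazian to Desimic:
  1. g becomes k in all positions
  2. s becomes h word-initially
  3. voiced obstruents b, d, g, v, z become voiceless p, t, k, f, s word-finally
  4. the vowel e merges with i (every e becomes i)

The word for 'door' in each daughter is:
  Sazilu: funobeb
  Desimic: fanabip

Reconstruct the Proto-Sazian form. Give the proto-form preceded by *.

*fanabeb

Position 7: Sazilu has b, Desimic has p. Sazilu preserves b here (none of its changes turn any other segment into b), so the proto-segment is *b.
Position 6: Sazilu has e, Desimic has i. Taking the neighbouring segments as reconstructed: Sazilu e can only go back to *e; Desimic i could go back to *e or *i — the one source consistent with every daughter is *e.
This points to *fanabeb. Verify forward in each daughter:
Sazilu: *fanabeb > fonobeb > funobeb  (by vowel merger, pre-nasal raising)
Desimic: start from *fanabeb.
  rule 1: no change — fanabeb
  rule 2: no change — fanabeb
  rule 3 (final devoicing): fanabeb → fanabep
  rule 4 (vowel merger): fanabep → fanabip
  ⇒ Desimic fanabip
No other proto-form is consistent with every reflex, so the reconstruction is *fanabeb.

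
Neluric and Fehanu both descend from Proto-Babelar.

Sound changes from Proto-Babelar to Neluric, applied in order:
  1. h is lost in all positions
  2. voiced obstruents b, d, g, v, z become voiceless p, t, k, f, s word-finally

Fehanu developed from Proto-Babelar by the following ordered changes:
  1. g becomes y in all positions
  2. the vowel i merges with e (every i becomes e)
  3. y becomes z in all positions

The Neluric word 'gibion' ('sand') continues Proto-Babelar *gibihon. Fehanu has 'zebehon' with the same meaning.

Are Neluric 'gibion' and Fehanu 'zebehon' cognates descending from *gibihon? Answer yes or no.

Derive the expected Fehanu reflex of *gibihon:
Fehanu: start from *gibihon.
  rule 1 (unconditioned shift): gibihon → yibihon
  rule 2 (vowel merger): yibihon → yebehon
  rule 3 (unconditioned shift): yebehon → zebehon
  ⇒ Fehanu zebehon
Fehanu 'zebehon' matches the regular reflex exactly, so the pair is cognate.

yes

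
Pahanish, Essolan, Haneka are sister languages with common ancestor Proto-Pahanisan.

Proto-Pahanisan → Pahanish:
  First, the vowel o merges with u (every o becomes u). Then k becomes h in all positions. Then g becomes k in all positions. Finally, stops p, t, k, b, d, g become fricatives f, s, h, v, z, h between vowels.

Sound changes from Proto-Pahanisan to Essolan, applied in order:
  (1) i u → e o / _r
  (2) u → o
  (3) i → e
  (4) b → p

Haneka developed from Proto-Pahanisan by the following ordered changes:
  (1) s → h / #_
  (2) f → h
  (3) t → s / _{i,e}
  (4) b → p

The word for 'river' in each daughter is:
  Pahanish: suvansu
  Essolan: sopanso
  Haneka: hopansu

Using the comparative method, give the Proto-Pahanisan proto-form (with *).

Position 7: Pahanish has u, Essolan has o, Haneka has u. Haneka preserves u here (none of its changes turn any other segment into u), so the proto-segment is *u.
Position 2: Pahanish has u, Essolan has o, Haneka has o. Haneka preserves o here (none of its changes turn any other segment into o), so the proto-segment is *o.
This points to *sobansu. Verify forward in each daughter:
Pahanish: *sobansu > subansu > suvansu  (by vowel merger, intervocalic lenition)
Essolan: *sobansu > sobanso > sopanso  (by vowel merger, unconditioned shift)
Haneka: *sobansu
  sobansu → hobansu   [debuccalisation]
  hobansu (rule 2 does not apply)
  hobansu (rule 3 does not apply)
  hobansu → hopansu   [unconditioned shift]
  giving Haneka hopansu.
Only *sobansu yields all of Pahanish suvansu, Essolan sopanso, Haneka hopansu.

*sobansu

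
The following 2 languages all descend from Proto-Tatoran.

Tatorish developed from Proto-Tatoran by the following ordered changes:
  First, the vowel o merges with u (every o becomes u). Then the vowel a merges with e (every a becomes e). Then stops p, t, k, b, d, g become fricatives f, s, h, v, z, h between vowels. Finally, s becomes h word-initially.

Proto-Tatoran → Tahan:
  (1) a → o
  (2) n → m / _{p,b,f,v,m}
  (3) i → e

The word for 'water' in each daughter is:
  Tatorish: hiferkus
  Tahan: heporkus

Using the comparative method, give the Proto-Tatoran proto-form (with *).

*hiparkus

Position 2: Tatorish has i, Tahan has e. Tatorish preserves i here (none of its changes turn any other segment into i), so the proto-segment is *i.
Position 3: Tatorish has f, Tahan has p. Tahan preserves p here (none of its changes turn any other segment into p), so the proto-segment is *p.
This points to *hiparkus. Verify forward in each daughter:
Tatorish: start from *hiparkus.
  rule 1: no change — hiparkus
  rule 2 (vowel merger): hiparkus → hiperkus
  rule 3 (intervocalic lenition): hiperkus → hiferkus
  rule 4: no change — hiferkus
  ⇒ Tatorish hiferkus
Tahan: *hiparkus
  hiparkus → hiporkus   [vowel merger]
  hiporkus (rule 2 does not apply)
  hiporkus → heporkus   [vowel merger]
  giving Tahan heporkus.
*hiparkus is the unique common source.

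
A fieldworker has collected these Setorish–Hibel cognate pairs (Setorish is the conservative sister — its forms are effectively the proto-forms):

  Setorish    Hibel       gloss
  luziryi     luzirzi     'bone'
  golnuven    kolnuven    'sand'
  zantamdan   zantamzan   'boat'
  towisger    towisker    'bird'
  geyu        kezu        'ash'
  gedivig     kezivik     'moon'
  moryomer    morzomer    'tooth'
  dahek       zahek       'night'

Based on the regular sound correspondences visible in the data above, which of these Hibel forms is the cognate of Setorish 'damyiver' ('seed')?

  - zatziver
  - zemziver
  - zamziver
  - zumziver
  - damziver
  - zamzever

zamziver

dahek ~ zahek — Setorish d corresponds to Hibel z word-initially before a back vowel.
luziryi ~ luzirzi — Setorish y corresponds to Hibel z after a consonant, before a front vowel.
Applying these to Setorish 'damyiver':
  damyiver → zamyiver   (d→z word-initially before a back vowel)
  zamyiver → zamziver   (y→z after a consonant, before a front vowel)
So the Hibel cognate is 'zamziver'.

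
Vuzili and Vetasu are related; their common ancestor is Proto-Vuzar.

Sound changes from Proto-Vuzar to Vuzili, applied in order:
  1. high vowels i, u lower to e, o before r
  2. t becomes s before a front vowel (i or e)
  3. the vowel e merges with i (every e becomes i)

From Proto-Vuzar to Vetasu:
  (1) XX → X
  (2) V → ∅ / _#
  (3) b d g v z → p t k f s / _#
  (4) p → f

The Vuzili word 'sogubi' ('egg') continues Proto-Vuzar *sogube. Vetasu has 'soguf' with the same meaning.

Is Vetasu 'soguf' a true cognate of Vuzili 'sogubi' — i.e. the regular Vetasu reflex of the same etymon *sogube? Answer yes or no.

Derive the expected Vetasu reflex of *sogube:
Vetasu: *sogube
  sogube (rule 1 does not apply)
  sogube → sogub   [apocope]
  sogub → sogup   [final devoicing]
  sogup → soguf   [unconditioned shift]
  giving Vetasu soguf.
Vetasu 'soguf' matches the regular reflex exactly, so the pair is cognate.

yes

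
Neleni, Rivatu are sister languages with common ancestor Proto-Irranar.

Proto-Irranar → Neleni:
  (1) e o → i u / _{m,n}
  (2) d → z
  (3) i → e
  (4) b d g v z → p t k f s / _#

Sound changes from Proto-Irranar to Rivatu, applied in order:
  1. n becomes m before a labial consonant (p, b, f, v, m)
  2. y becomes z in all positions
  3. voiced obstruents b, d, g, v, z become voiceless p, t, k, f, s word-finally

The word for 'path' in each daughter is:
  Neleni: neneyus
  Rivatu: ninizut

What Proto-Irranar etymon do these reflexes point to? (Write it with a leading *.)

*niniyud

Position 4: Neleni has e, Rivatu has i. Rivatu preserves i here (none of its changes turn any other segment into i), so the proto-segment is *i.
Position 5: Neleni has y, Rivatu has z. Neleni preserves y here (none of its changes turn any other segment into y), so the proto-segment is *y.
Continuing position by position gives *niniyud; check it forward:
Neleni: *niniyud > niniyuz > neneyuz > neneyus  (by unconditioned shift, vowel merger, final devoicing)
Rivatu: *niniyud > ninizud > ninizut  (by unconditioned shift, final devoicing)
Only *niniyud yields all of Neleni neneyus, Rivatu ninizut.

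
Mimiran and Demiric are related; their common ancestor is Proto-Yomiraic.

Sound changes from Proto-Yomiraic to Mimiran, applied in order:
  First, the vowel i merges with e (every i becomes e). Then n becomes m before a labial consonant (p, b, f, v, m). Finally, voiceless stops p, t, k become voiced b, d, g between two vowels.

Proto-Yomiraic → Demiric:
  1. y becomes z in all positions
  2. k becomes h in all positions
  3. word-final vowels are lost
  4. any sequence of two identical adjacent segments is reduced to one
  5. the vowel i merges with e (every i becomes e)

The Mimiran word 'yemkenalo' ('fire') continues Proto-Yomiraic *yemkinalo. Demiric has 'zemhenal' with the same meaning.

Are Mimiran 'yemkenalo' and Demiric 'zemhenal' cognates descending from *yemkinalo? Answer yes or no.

yes

Derive the expected Demiric reflex of *yemkinalo:
Demiric: start from *yemkinalo.
  rule 1 (unconditioned shift): yemkinalo → zemkinalo
  rule 2 (unconditioned shift): zemkinalo → zemhinalo
  rule 3 (apocope): zemhinalo → zemhinal
  rule 4: no change — zemhinal
  rule 5 (vowel merger): zemhinal → zemhenal
  ⇒ Demiric zemhenal
Demiric 'zemhenal' matches the regular reflex exactly, so the pair is cognate.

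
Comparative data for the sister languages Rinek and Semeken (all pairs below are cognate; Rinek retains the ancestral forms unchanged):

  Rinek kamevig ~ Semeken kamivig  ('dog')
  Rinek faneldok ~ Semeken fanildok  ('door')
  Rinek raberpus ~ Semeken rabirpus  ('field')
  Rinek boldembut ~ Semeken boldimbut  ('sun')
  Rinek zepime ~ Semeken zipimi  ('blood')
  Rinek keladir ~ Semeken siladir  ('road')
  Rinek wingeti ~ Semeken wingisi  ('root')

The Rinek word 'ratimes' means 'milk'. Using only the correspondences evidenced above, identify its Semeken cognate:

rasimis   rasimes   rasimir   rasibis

wingeti ~ wingisi — Rinek t corresponds to Semeken s between vowels (before a front vowel).
faneldok ~ fanildok, keladir ~ siladir — Rinek e corresponds to Semeken i after a consonant, before a consonant other than r, m, n, p, b, f, v.
Applying these to Rinek 'ratimes':
  ratimes → rasimes   (t→s between vowels (before a front vowel))
  rasimes → rasimis   (e→i after a consonant, before a consonant other than r, m, n, p, b, f, v)
So the Semeken cognate is 'rasimis'.

rasimis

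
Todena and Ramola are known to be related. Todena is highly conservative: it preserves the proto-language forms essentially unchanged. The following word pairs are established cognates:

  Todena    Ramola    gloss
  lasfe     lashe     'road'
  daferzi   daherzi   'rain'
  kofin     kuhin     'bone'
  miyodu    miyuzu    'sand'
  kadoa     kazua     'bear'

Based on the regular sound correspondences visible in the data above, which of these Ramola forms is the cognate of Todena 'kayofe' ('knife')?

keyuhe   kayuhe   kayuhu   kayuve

kayuhe

kofin ~ kuhin — Todena o corresponds to Ramola u after a consonant, before a labial obstruent.
daferzi ~ daherzi — Todena f corresponds to Ramola h between vowels (before a front vowel).
Applying these to Todena 'kayofe':
  kayofe → kayufe   (o→u after a consonant, before a labial obstruent)
  kayufe → kayuhe   (f→h between vowels (before a front vowel))
So the Ramola cognate is 'kayuhe'.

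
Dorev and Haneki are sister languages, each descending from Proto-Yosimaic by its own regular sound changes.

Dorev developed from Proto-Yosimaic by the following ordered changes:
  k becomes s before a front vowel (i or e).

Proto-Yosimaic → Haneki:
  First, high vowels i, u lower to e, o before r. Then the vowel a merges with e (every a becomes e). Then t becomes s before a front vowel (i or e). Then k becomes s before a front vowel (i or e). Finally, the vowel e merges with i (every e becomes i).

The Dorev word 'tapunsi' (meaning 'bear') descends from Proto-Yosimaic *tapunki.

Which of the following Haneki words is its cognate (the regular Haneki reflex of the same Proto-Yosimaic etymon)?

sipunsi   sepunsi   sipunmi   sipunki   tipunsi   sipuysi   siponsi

Haneki: *tapunki
  tapunki (rule 1 does not apply)
  tapunki → tepunki   [vowel merger]
  tepunki → sepunki   [palatalisation]
  sepunki → sepunsi   [palatalisation]
  sepunsi → sipunsi   [vowel merger]
  giving Haneki sipunsi.
The other candidates each miss or misapply at least one Haneki change.

sipunsi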